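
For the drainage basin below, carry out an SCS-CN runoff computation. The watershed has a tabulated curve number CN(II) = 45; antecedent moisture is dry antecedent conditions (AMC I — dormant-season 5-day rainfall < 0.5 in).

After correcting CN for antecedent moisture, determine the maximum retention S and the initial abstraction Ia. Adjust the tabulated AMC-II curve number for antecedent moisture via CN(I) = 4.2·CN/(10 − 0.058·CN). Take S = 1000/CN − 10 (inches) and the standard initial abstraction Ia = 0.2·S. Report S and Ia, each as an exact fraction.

S = 5500/189 in ≈ 29.101 in; Ia = 1100/189 in ≈ 5.820 in

Dry (AMC I): CN(I) = 4.2·45/(10 − 0.058·45) = 189/(739/100) = 18900/739 ≈ 25.575
Retention S: 1000/CN − 10 with CN=25.575 → S = 5500/189 ≈ 29.101 in
Ia = 0.2·(5500/189) = 1100/189 in ≈ 5.820 in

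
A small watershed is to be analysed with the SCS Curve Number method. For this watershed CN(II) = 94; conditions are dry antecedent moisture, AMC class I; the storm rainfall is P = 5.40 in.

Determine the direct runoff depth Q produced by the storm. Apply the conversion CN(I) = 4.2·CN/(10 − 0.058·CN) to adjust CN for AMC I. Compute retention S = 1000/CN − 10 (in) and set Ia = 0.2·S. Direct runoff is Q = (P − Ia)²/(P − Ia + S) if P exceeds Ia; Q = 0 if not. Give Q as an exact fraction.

Adjust CN=94 to AMC I: 4.2·94/(10 − 0.058·94) → (1974/5) ÷ (1137/250) = 32900/379 ≈ 86.807
Max retention: S = 1000/(32900/379) − 10 = 500/329 in (≈ 1.520 in)
Ia = 0.2S: 0.2·1.520 = 0.304 in (exactly 100/329)
Since P=5.400 > Ia=0.304: effective rainfall P−Ia = 8383/1645 in
Q: (8383/1645)² ÷ (10883/1645) = 70274689/17902535 in (≈ 3.925 in)

Q = 70274689/17902535 in ≈ 3.925 in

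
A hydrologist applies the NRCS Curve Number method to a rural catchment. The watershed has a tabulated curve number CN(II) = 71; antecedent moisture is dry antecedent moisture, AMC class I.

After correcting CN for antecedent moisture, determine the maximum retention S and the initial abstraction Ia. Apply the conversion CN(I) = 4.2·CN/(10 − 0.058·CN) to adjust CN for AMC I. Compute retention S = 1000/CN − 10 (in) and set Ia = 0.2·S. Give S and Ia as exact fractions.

Adjust CN=71 to AMC I: 4.2·71/(10 − 0.058·71) → (1491/5) ÷ (2941/500) = 149100/2941 ≈ 50.697
Retention S: 1000/CN − 10 with CN=50.697 → S = 14500/1491 ≈ 9.725 in
Ia = 0.2S: 0.2·9.725 = 1.945 in (exactly 2900/1491)

S = 14500/1491 in ≈ 9.725 in; Ia = 2900/1491 in ≈ 1.945 in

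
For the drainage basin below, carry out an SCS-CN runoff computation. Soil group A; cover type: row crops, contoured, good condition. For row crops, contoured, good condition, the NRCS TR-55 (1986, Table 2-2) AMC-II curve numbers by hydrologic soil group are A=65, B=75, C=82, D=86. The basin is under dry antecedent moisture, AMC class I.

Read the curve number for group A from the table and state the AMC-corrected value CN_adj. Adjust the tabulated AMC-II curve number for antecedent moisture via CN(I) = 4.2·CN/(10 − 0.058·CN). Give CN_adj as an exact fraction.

NRCS table: row crops, contoured, good condition, soil group A → CN(II) = 65
CN(I) from CN(II)=65: (4.2·65)/(10 − 0.058·65) = 3900/89 ≈ 43.820

CN_adj = 3900/89 ≈ 43.820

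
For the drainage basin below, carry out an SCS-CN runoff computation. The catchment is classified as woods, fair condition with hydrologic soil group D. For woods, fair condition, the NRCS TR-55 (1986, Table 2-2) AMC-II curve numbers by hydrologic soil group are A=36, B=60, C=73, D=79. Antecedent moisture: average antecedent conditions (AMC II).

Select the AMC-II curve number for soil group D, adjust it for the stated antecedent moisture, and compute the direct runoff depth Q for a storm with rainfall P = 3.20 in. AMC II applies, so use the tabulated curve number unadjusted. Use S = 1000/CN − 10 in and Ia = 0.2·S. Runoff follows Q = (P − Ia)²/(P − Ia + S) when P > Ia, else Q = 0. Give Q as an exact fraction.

Q = 277729/207770 in ≈ 1.337 in

NRCS table: woods, fair condition, soil group D → CN(II) = 79
CN(II) = 79; AMC II needs no correction.
Max retention: S = 1000/79 − 10 = 210/79 in (≈ 2.658 in)
Ia = 0.2S: 0.2·2.658 = 0.532 in (exactly 42/79)
Excess rainfall: 3.200 − 0.532 = 2.668 in; P > Ia so Q > 0
Q: (1054/395)² ÷ (2104/395) = 277729/207770 in (≈ 1.337 in)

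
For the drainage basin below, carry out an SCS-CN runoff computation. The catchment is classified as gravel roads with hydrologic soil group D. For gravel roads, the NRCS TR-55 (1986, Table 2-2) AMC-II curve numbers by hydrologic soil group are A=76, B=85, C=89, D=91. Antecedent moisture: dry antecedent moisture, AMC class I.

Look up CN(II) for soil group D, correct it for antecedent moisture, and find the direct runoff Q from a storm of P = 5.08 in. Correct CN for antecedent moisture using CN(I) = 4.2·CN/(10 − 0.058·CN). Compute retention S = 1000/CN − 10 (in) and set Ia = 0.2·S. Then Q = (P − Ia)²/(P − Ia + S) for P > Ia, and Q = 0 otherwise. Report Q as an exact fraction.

NRCS table: gravel roads, soil group D → CN(II) = 91
Adjust CN=91 to AMC I: 4.2·91/(10 − 0.058·91) → (1911/5) ÷ (2361/500) = 63700/787 ≈ 80.940
Max retention: S = 1000/(63700/787) − 10 = 1500/637 in (≈ 2.355 in)
Initial abstraction Ia = S/5 = (1500/637)/5 = 300/637 ≈ 0.471 in
P − Ia = 5.080 − 0.471 = 73399/15925 ≈ 4.609 in (> 0, runoff occurs)
Q: (73399/15925)² ÷ (110899/15925) = 5387413201/1766066575 in (≈ 3.051 in)

Q = 5387413201/1766066575 in ≈ 3.051 in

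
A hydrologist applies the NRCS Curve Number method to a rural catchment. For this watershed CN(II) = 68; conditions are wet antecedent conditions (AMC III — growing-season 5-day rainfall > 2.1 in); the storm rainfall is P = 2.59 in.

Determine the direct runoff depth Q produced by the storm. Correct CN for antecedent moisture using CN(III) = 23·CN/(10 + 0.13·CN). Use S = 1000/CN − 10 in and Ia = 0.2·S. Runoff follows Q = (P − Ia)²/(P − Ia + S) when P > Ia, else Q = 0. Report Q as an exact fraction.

Q = 7270802361/6462017900 in ≈ 1.125 in

Wet (AMC III): CN(III) = 23·68/(10 + 0.13·68) = 1564/(471/25) = 39100/471 ≈ 83.015
Max retention: S = 1000/(39100/471) − 10 = 800/391 in (≈ 2.046 in)
Ia = 0.2S: 0.2·2.046 = 0.409 in (exactly 160/391)
P − Ia = 2.590 − 0.409 = 85269/39100 ≈ 2.181 in (> 0, runoff occurs)
Q = (85269/39100)²/((85269/39100) + 800/391) = (7270802361/1528810000)/(165269/39100) = 7270802361/6462017900 in ≈ 1.125 in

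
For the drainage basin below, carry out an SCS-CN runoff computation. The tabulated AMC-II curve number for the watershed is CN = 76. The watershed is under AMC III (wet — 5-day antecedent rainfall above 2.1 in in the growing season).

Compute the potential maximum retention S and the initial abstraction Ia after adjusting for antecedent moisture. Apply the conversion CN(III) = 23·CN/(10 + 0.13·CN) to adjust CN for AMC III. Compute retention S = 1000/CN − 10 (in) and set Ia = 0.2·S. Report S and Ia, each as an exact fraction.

Adjust CN=76 to AMC III: 23·76/(10 + 0.13·76) → 1748 ÷ (497/25) = 43700/497 ≈ 87.928
S = 1000/(43700/497) − 10 = 600/437 in ≈ 1.373 in
Ia = 0.2·(600/437) = 120/437 in ≈ 0.275 in

S = 600/437 in ≈ 1.373 in; Ia = 120/437 in ≈ 0.275 in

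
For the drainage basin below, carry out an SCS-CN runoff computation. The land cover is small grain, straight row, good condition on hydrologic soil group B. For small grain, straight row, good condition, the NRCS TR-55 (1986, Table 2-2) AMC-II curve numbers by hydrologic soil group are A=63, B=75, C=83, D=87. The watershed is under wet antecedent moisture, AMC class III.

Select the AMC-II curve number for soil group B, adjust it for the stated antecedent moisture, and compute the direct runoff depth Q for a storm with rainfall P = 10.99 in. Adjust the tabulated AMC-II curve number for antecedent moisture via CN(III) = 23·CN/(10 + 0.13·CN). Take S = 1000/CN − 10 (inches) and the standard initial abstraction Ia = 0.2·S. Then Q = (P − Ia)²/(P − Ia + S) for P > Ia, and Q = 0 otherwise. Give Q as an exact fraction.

NRCS table: small grain, straight row, good condition, soil group B → CN(II) = 75
Adjust CN=75 to AMC III: 23·75/(10 + 0.13·75) → 1725 ÷ (79/4) = 6900/79 ≈ 87.342
S = 1000/(6900/79) − 10 = 100/69 in ≈ 1.449 in
Initial abstraction Ia = S/5 = (100/69)/5 = 20/69 ≈ 0.290 in
Since P=10.990 > Ia=0.290: effective rainfall P−Ia = 73831/6900 in
Q = (73831/6900)²/((73831/6900) + 100/69) = (5451016561/47610000)/(83831/6900) = 5451016561/578433900 in ≈ 9.424 in

Q = 5451016561/578433900 in ≈ 9.424 in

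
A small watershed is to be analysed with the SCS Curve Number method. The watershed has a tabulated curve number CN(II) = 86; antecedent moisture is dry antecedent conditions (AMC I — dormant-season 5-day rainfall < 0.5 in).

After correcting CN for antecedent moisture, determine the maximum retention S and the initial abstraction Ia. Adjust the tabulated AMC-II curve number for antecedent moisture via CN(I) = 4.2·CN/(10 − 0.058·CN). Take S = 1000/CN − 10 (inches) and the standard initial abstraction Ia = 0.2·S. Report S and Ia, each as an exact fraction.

Dry (AMC I): CN(I) = 4.2·86/(10 − 0.058·86) = (1806/5)/(1253/250) = 12900/179 ≈ 72.067
S = 1000/(12900/179) − 10 = 500/129 in ≈ 3.876 in
Ia = 0.2S: 0.2·3.876 = 0.775 in (exactly 100/129)

S = 500/129 in ≈ 3.876 in; Ia = 100/129 in ≈ 0.775 in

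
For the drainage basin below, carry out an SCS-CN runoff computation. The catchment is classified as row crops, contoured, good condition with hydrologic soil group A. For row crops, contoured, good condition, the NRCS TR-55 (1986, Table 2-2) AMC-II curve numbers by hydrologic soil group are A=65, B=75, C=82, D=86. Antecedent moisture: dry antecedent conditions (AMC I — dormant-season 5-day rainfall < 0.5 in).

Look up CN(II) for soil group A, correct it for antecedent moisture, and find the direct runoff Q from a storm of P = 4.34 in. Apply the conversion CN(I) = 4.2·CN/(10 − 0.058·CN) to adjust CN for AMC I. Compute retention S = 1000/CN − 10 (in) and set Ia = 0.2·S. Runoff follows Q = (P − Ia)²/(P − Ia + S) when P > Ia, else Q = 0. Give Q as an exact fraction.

Q = 11992369/55502850 in ≈ 0.216 in

NRCS table: row crops, contoured, good condition, soil group A → CN(II) = 65
Adjust CN=65 to AMC I: 4.2·65/(10 − 0.058·65) → 273 ÷ (623/100) = 3900/89 ≈ 43.820
S = 1000/(3900/89) − 10 = 500/39 in ≈ 12.821 in
Ia = 0.2S: 0.2·12.821 = 2.564 in (exactly 100/39)
Excess rainfall: 4.340 − 2.564 = 1.776 in; P > Ia so Q > 0
Q: (3463/1950)² ÷ (28463/1950) = 11992369/55502850 in (≈ 0.216 in)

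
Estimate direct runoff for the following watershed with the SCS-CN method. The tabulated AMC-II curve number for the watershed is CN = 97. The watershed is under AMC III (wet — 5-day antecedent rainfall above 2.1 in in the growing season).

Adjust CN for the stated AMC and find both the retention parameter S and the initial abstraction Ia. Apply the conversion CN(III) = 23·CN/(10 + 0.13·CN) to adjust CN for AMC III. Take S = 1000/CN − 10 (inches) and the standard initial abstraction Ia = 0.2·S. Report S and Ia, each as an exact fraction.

Wet (AMC III): CN(III) = 23·97/(10 + 0.13·97) = 2231/(2261/100) = 223100/2261 ≈ 98.673
S = 1000/(223100/2261) − 10 = 300/2231 in ≈ 0.134 in
Ia = 0.2·(300/2231) = 60/2231 in ≈ 0.027 in

S = 300/2231 in ≈ 0.134 in; Ia = 60/2231 in ≈ 0.027 in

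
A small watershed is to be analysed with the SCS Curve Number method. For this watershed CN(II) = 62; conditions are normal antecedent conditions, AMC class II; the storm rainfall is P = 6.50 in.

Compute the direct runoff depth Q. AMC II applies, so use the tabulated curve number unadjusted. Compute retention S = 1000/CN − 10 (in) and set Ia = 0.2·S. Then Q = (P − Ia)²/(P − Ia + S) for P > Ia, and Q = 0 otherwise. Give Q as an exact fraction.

AMC II — tabulated CN = 62 applies directly.
Max retention: S = 1000/62 − 10 = 190/31 in (≈ 6.129 in)
Initial abstraction Ia = S/5 = (190/31)/5 = 38/31 ≈ 1.226 in
Excess rainfall: 6.500 − 1.226 = 5.274 in; P > Ia so Q > 0
Q: (327/62)² ÷ (707/62) = 106929/43834 in (≈ 2.439 in)

Q = 106929/43834 in ≈ 2.439 in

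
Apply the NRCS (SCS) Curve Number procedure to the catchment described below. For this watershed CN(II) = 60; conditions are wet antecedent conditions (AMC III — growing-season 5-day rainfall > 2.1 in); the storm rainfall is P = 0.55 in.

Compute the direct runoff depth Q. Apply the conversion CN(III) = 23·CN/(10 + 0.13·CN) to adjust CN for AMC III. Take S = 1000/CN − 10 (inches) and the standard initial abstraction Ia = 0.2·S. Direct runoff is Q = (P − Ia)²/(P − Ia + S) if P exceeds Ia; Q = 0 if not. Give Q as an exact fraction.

CN(III) from CN(II)=60: (23·60)/(10 + 0.13·60) = 6900/89 ≈ 77.528
Retention S: 1000/CN − 10 with CN=77.528 → S = 200/69 ≈ 2.899 in
Ia = 0.2·(200/69) = 40/69 in ≈ 0.580 in
P = 0.550 ≤ Ia = 0.580 in: entire storm abstracted, Q = 0.

Q = 0 in ≈ 0.000 in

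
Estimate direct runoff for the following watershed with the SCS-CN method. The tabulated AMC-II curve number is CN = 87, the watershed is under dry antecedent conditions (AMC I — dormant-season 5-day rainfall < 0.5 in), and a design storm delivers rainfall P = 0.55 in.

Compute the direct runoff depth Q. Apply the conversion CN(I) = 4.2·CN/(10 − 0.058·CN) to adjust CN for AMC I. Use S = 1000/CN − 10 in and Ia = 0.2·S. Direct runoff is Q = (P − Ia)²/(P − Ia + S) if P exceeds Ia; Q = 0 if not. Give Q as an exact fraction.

Adjust CN=87 to AMC I: 4.2·87/(10 − 0.058·87) → (1827/5) ÷ (2477/500) = 182700/2477 ≈ 73.759
Retention S: 1000/CN − 10 with CN=73.759 → S = 6500/1827 ≈ 3.558 in
Ia = 0.2S: 0.2·3.558 = 0.712 in (exactly 1300/1827)
P = 0.550 ≤ Ia = 0.712 in: entire storm abstracted, Q = 0.

Q = 0 in ≈ 0.000 in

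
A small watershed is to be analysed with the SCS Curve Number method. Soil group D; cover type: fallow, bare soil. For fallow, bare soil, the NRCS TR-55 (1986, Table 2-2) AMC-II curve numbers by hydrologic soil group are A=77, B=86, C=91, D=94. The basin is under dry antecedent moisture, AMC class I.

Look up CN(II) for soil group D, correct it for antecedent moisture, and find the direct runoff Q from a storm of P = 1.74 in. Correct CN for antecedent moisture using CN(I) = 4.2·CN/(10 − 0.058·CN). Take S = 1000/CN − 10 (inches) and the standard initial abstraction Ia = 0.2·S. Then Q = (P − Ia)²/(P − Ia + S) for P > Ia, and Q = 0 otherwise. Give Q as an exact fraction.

Q = 558046129/799848350 in ≈ 0.698 in

NRCS table: fallow, bare soil, soil group D → CN(II) = 94
Adjust CN=94 to AMC I: 4.2·94/(10 − 0.058·94) → (1974/5) ÷ (1137/250) = 32900/379 ≈ 86.807
Retention S: 1000/CN − 10 with CN=86.807 → S = 500/329 ≈ 1.520 in
Ia = 0.2S: 0.2·1.520 = 0.304 in (exactly 100/329)
Since P=1.740 > Ia=0.304: effective rainfall P−Ia = 23623/16450 in
Runoff Q = (P−Ia)²/(P−Ia+S) = (1.436)²/(1.436+1.520) = 558046129/799848350 ≈ 0.698 in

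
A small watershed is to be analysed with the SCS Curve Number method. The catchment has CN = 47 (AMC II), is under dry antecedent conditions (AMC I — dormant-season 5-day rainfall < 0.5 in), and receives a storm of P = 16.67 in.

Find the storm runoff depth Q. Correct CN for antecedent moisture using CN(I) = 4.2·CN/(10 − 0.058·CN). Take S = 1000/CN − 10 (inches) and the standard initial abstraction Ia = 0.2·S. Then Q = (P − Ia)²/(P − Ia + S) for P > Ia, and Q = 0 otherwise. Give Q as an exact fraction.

Dry (AMC I): CN(I) = 4.2·47/(10 − 0.058·47) = (987/5)/(3637/500) = 98700/3637 ≈ 27.138
Retention S: 1000/CN − 10 with CN=27.138 → S = 26500/987 ≈ 26.849 in
Ia = 0.2S: 0.2·26.849 = 5.370 in (exactly 5300/987)
Excess rainfall: 16.670 − 5.370 = 11.300 in; P > Ia so Q > 0
Q = (1115329/98700)²/((1115329/98700) + 26500/987) = (1243958778241/9741690000)/(3765329/98700) = 1243958778241/371637972300 in ≈ 3.347 in

Q = 1243958778241/371637972300 in ≈ 3.347 in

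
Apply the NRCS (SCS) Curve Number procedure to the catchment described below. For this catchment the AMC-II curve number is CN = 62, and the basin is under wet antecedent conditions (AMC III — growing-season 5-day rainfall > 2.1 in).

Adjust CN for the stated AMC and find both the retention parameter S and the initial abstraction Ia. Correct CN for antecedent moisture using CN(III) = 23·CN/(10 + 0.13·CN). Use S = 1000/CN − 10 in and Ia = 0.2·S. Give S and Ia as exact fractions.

Adjust CN=62 to AMC III: 23·62/(10 + 0.13·62) → 1426 ÷ (903/50) = 71300/903 ≈ 78.959
Max retention: S = 1000/(71300/903) − 10 = 1900/713 in (≈ 2.665 in)
Initial abstraction Ia = S/5 = (1900/713)/5 = 380/713 ≈ 0.533 in

S = 1900/713 in ≈ 2.665 in; Ia = 380/713 in ≈ 0.533 in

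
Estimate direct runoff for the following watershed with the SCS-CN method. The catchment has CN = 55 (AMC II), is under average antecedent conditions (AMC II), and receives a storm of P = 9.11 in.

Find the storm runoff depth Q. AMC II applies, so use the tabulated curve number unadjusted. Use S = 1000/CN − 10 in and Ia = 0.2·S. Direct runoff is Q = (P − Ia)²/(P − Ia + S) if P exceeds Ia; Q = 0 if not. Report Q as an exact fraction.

Q = 67584841/18943100 in ≈ 3.568 in

Average conditions: CN = 55 (no AMC adjustment).
Max retention: S = 1000/55 − 10 = 90/11 in (≈ 8.182 in)
Ia = 0.2·(90/11) = 18/11 in ≈ 1.636 in
Excess rainfall: 9.110 − 1.636 = 7.474 in; P > Ia so Q > 0
Q = (8221/1100)²/((8221/1100) + 90/11) = (67584841/1210000)/(17221/1100) = 67584841/18943100 in ≈ 3.568 in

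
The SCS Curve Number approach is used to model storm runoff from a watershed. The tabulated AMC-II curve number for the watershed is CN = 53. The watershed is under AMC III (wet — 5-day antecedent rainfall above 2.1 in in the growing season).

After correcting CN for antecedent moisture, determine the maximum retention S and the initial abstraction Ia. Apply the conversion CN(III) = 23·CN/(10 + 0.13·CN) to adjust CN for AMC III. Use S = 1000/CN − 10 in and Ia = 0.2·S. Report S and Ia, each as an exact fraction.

Adjust CN=53 to AMC III: 23·53/(10 + 0.13·53) → 1219 ÷ (1689/100) = 121900/1689 ≈ 72.173
S = 1000/(121900/1689) − 10 = 4700/1219 in ≈ 3.856 in
Initial abstraction Ia = S/5 = (4700/1219)/5 = 940/1219 ≈ 0.771 in

S = 4700/1219 in ≈ 3.856 in; Ia = 940/1219 in ≈ 0.771 in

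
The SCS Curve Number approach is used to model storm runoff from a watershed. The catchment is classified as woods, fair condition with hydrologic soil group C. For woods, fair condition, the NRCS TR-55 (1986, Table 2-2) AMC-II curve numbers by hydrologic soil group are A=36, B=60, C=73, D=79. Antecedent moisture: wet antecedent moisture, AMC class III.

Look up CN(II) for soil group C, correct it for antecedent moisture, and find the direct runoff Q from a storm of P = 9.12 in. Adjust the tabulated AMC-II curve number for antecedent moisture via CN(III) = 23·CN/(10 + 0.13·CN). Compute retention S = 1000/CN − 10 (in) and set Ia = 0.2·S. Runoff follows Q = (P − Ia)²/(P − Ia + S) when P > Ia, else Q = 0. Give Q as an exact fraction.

Q = 11365946112/1527931975 in ≈ 7.439 in

NRCS table: woods, fair condition, soil group C → CN(II) = 73
Adjust CN=73 to AMC III: 23·73/(10 + 0.13·73) → 1679 ÷ (1949/100) = 167900/1949 ≈ 86.147
Retention S: 1000/CN − 10 with CN=86.147 → S = 2700/1679 ≈ 1.608 in
Ia = 0.2S: 0.2·1.608 = 0.322 in (exactly 540/1679)
Since P=9.120 > Ia=0.322: effective rainfall P−Ia = 369312/41975 in
Q: (369312/41975)² ÷ (436812/41975) = 11365946112/1527931975 in (≈ 7.439 in)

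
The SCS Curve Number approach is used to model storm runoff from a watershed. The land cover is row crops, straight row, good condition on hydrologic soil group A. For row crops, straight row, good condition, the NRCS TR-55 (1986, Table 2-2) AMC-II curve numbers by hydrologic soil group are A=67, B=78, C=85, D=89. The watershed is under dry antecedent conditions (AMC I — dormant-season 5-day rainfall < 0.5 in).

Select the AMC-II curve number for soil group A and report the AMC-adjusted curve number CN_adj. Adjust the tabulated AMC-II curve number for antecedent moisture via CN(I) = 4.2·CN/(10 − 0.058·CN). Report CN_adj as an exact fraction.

CN_adj = 46900/1019 ≈ 46.026

NRCS table: row crops, straight row, good condition, soil group A → CN(II) = 67
Dry (AMC I): CN(I) = 4.2·67/(10 − 0.058·67) = (1407/5)/(3057/500) = 46900/1019 ≈ 46.026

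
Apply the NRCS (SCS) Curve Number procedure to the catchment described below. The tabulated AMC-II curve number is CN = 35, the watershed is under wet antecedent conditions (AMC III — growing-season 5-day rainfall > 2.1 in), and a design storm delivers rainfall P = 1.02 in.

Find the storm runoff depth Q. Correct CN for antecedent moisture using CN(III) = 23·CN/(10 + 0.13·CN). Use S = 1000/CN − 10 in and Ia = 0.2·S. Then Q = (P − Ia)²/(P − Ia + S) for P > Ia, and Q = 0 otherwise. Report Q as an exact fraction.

Q = 0 in ≈ 0.000 in

CN(III) from CN(II)=35: (23·35)/(10 + 0.13·35) = 16100/291 ≈ 55.326
S = 1000/(16100/291) − 10 = 1300/161 in ≈ 8.075 in
Ia = 0.2·(1300/161) = 260/161 in ≈ 1.615 in
P = 1.020 ≤ Ia = 1.615 in: entire storm abstracted, Q = 0.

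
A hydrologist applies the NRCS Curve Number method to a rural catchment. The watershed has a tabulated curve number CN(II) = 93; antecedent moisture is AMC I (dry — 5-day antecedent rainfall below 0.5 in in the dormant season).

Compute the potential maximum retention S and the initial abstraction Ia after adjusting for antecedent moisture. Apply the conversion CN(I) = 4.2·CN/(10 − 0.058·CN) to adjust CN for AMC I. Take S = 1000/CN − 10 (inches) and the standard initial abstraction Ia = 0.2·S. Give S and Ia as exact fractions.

Adjust CN=93 to AMC I: 4.2·93/(10 − 0.058·93) → (1953/5) ÷ (2303/500) = 27900/329 ≈ 84.802
S = 1000/(27900/329) − 10 = 500/279 in ≈ 1.792 in
Initial abstraction Ia = S/5 = (500/279)/5 = 100/279 ≈ 0.358 in

S = 500/279 in ≈ 1.792 in; Ia = 100/279 in ≈ 0.358 in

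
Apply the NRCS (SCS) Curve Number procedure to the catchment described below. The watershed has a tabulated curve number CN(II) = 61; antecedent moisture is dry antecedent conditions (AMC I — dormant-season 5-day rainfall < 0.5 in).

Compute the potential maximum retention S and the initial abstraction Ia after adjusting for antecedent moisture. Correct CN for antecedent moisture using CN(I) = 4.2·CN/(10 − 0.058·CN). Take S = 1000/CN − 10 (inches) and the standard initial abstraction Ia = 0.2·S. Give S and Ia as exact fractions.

S = 6500/427 in ≈ 15.222 in; Ia = 1300/427 in ≈ 3.044 in

Dry (AMC I): CN(I) = 4.2·61/(10 − 0.058·61) = (1281/5)/(3231/500) = 42700/1077 ≈ 39.647
Retention S: 1000/CN − 10 with CN=39.647 → S = 6500/427 ≈ 15.222 in
Ia = 0.2·(6500/427) = 1300/427 in ≈ 3.044 in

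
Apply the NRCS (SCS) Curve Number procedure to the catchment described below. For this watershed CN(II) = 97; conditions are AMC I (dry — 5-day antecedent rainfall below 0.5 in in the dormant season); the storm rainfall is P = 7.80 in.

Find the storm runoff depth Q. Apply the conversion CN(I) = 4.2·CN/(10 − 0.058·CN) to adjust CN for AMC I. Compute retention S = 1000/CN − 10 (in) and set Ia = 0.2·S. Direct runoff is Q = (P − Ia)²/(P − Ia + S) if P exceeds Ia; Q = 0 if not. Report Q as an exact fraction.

Dry (AMC I): CN(I) = 4.2·97/(10 − 0.058·97) = (2037/5)/(2187/500) = 67900/729 ≈ 93.141
Max retention: S = 1000/(67900/729) − 10 = 500/679 in (≈ 0.736 in)
Initial abstraction Ia = S/5 = (500/679)/5 = 100/679 ≈ 0.147 in
Since P=7.800 > Ia=0.147: effective rainfall P−Ia = 25981/3395 in
Q = (25981/3395)²/((25981/3395) + 500/679) = (675012361/11526025)/(28481/3395) = 675012361/96692995 in ≈ 6.981 in

Q = 675012361/96692995 in ≈ 6.981 in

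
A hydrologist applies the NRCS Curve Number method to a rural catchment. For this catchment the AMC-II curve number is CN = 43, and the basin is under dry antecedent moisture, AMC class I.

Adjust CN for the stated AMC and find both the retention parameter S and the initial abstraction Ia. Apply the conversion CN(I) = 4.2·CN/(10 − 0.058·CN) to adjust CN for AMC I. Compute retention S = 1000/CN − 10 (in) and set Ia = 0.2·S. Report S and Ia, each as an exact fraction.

S = 9500/301 in ≈ 31.561 in; Ia = 1900/301 in ≈ 6.312 in

Dry (AMC I): CN(I) = 4.2·43/(10 − 0.058·43) = (903/5)/(3753/500) = 30100/1251 ≈ 24.061
Retention S: 1000/CN − 10 with CN=24.061 → S = 9500/301 ≈ 31.561 in
Ia = 0.2S: 0.2·31.561 = 6.312 in (exactly 1900/301)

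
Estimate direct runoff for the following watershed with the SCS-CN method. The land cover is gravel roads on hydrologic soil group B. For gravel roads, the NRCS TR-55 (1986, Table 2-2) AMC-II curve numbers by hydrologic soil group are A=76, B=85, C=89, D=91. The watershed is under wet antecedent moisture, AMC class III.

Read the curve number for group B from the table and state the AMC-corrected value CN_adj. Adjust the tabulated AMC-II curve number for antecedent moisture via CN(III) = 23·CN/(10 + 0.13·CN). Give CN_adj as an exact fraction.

NRCS table: gravel roads, soil group B → CN(II) = 85
CN(III) from CN(II)=85: (23·85)/(10 + 0.13·85) = 39100/421 ≈ 92.874

CN_adj = 39100/421 ≈ 92.874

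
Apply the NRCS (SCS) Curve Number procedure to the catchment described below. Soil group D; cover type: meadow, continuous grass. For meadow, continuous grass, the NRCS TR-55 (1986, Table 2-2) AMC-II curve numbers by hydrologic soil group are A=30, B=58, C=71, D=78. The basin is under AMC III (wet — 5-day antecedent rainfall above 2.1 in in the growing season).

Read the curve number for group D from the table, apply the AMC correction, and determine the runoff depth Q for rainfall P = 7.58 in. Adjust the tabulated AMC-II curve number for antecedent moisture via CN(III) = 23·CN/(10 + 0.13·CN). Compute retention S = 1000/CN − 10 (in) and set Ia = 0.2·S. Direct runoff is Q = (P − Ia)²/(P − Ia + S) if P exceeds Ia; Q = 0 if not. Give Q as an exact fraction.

NRCS table: meadow, continuous grass, soil group D → CN(II) = 78
Wet (AMC III): CN(III) = 23·78/(10 + 0.13·78) = 1794/(1007/50) = 89700/1007 ≈ 89.076
Max retention: S = 1000/(89700/1007) − 10 = 1100/897 in (≈ 1.226 in)
Ia = 0.2S: 0.2·1.226 = 0.245 in (exactly 220/897)
P − Ia = 7.580 − 0.245 = 328963/44850 ≈ 7.335 in (> 0, runoff occurs)
Q: (328963/44850)² ÷ (383963/44850) = 108216655369/17220740550 in (≈ 6.284 in)

Q = 108216655369/17220740550 in ≈ 6.284 in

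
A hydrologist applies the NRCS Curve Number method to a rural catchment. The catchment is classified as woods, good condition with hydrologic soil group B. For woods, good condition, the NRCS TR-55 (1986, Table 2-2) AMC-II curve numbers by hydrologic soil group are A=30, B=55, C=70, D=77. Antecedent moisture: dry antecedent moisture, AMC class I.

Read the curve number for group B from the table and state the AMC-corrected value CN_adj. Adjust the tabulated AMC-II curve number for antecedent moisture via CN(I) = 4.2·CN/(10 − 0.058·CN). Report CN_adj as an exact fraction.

NRCS table: woods, good condition, soil group B → CN(II) = 55
Adjust CN=55 to AMC I: 4.2·55/(10 − 0.058·55) → 231 ÷ (681/100) = 7700/227 ≈ 33.921

CN_adj = 7700/227 ≈ 33.921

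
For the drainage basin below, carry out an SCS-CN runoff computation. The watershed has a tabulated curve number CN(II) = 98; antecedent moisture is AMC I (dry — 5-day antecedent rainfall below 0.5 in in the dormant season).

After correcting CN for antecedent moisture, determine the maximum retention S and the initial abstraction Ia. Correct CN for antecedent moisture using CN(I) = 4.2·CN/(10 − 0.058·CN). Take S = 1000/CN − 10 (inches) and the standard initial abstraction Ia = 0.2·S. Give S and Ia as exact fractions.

S = 500/1029 in ≈ 0.486 in; Ia = 100/1029 in ≈ 0.097 in

Adjust CN=98 to AMC I: 4.2·98/(10 − 0.058·98) → (2058/5) ÷ (1079/250) = 102900/1079 ≈ 95.366
Max retention: S = 1000/(102900/1079) − 10 = 500/1029 in (≈ 0.486 in)
Initial abstraction Ia = S/5 = (500/1029)/5 = 100/1029 ≈ 0.097 in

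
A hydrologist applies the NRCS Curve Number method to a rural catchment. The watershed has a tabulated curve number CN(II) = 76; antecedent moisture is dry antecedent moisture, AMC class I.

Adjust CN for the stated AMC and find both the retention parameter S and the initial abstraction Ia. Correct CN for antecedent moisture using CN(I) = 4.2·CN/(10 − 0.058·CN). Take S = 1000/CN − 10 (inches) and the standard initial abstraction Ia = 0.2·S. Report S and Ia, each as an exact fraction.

Dry (AMC I): CN(I) = 4.2·76/(10 − 0.058·76) = (1596/5)/(699/125) = 13300/233 ≈ 57.082
S = 1000/(13300/233) − 10 = 1000/133 in ≈ 7.519 in
Ia = 0.2S: 0.2·7.519 = 1.504 in (exactly 200/133)

S = 1000/133 in ≈ 7.519 in; Ia = 200/133 in ≈ 1.504 in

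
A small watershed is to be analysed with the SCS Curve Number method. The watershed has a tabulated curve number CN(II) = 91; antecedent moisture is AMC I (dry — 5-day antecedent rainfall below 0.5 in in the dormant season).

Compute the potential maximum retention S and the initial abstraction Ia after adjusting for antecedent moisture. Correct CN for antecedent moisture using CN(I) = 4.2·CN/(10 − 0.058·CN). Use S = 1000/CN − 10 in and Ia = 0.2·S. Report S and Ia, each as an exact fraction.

S = 1500/637 in ≈ 2.355 in; Ia = 300/637 in ≈ 0.471 in

Adjust CN=91 to AMC I: 4.2·91/(10 − 0.058·91) → (1911/5) ÷ (2361/500) = 63700/787 ≈ 80.940
Retention S: 1000/CN − 10 with CN=80.940 → S = 1500/637 ≈ 2.355 in
Ia = 0.2S: 0.2·2.355 = 0.471 in (exactly 300/637)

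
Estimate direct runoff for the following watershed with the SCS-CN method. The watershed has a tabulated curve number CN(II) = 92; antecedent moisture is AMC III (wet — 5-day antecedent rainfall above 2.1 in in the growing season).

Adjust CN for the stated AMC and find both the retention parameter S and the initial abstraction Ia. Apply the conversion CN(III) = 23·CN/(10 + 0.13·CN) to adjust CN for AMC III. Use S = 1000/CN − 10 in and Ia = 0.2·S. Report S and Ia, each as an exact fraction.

Adjust CN=92 to AMC III: 23·92/(10 + 0.13·92) → 2116 ÷ (549/25) = 52900/549 ≈ 96.357
Max retention: S = 1000/(52900/549) − 10 = 200/529 in (≈ 0.378 in)
Initial abstraction Ia = S/5 = (200/529)/5 = 40/529 ≈ 0.076 in

S = 200/529 in ≈ 0.378 in; Ia = 40/529 in ≈ 0.076 in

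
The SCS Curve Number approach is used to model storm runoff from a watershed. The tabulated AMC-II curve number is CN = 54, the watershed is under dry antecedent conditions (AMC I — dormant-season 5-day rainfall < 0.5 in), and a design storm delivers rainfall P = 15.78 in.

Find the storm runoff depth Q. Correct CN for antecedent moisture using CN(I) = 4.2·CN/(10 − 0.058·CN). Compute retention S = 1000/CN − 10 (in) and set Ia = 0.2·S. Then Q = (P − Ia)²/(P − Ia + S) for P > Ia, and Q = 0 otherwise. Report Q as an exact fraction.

CN(I) from CN(II)=54: (4.2·54)/(10 − 0.058·54) = 56700/1717 ≈ 33.023
Retention S: 1000/CN − 10 with CN=33.023 → S = 11500/567 ≈ 20.282 in
Ia = 0.2S: 0.2·20.282 = 4.056 in (exactly 2300/567)
P − Ia = 15.780 − 4.056 = 332363/28350 ≈ 11.724 in (> 0, runoff occurs)
Q: (332363/28350)² ÷ (907363/28350) = 110465163769/25723741050 in (≈ 4.294 in)

Q = 110465163769/25723741050 in ≈ 4.294 in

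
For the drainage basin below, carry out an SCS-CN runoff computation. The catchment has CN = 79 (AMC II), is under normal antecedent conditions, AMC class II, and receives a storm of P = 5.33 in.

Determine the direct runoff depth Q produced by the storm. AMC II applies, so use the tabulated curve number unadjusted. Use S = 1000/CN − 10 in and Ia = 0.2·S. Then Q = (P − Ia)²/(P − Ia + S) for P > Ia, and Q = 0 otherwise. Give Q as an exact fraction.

AMC II — tabulated CN = 79 applies directly.
Max retention: S = 1000/79 − 10 = 210/79 in (≈ 2.658 in)
Ia = 0.2S: 0.2·2.658 = 0.532 in (exactly 42/79)
P − Ia = 5.330 − 0.532 = 37907/7900 ≈ 4.798 in (> 0, runoff occurs)
Q: (37907/7900)² ÷ (58907/7900) = 1436940649/465365300 in (≈ 3.088 in)

Q = 1436940649/465365300 in ≈ 3.088 in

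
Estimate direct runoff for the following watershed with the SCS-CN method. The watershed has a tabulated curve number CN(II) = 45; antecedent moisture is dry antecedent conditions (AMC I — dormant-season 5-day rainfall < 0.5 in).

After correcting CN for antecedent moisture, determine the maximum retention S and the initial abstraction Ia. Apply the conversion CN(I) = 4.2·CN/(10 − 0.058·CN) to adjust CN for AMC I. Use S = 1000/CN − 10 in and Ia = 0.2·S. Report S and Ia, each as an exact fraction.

Adjust CN=45 to AMC I: 4.2·45/(10 − 0.058·45) → 189 ÷ (739/100) = 18900/739 ≈ 25.575
Max retention: S = 1000/(18900/739) − 10 = 5500/189 in (≈ 29.101 in)
Initial abstraction Ia = S/5 = (5500/189)/5 = 1100/189 ≈ 5.820 in

S = 5500/189 in ≈ 29.101 in; Ia = 1100/189 in ≈ 5.820 in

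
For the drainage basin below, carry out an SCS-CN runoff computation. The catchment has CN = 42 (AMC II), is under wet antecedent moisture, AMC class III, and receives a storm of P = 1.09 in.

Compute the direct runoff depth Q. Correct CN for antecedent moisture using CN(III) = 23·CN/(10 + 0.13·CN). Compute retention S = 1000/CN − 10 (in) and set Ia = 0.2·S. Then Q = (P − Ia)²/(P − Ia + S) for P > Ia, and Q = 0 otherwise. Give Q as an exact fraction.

Wet (AMC III): CN(III) = 23·42/(10 + 0.13·42) = 966/(773/50) = 48300/773 ≈ 62.484
S = 1000/(48300/773) − 10 = 2900/483 in ≈ 6.004 in
Ia = 0.2S: 0.2·6.004 = 1.201 in (exactly 580/483)
P = 1.090 ≤ Ia = 1.201 in: entire storm abstracted, Q = 0.

Q = 0 in ≈ 0.000 in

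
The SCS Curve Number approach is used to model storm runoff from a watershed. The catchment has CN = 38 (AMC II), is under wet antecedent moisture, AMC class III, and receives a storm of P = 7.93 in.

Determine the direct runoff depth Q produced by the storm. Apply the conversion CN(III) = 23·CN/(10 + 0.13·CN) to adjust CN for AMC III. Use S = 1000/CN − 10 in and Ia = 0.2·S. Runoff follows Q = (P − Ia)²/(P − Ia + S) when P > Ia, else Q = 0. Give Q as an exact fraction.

CN(III) from CN(II)=38: (23·38)/(10 + 0.13·38) = 43700/747 ≈ 58.501
Max retention: S = 1000/(43700/747) − 10 = 3100/437 in (≈ 7.094 in)
Ia = 0.2·(3100/437) = 620/437 in ≈ 1.419 in
Since P=7.930 > Ia=1.419: effective rainfall P−Ia = 284541/43700 in
Runoff Q = (P−Ia)²/(P−Ia+S) = (6.511)²/(6.511+7.094) = 80963580681/25981441700 ≈ 3.116 in

Q = 80963580681/25981441700 in ≈ 3.116 in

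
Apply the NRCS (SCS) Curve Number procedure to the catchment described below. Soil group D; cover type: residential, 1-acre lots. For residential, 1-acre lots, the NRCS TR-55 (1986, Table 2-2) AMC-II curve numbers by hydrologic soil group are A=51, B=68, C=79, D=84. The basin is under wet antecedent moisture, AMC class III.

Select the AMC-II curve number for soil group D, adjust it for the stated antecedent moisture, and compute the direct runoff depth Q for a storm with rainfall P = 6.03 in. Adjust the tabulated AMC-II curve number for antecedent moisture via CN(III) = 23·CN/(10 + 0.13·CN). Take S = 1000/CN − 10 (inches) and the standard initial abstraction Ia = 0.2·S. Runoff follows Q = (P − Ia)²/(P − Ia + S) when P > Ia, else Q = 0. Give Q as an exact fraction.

NRCS table: residential, 1-acre lots, soil group D → CN(II) = 84
Wet (AMC III): CN(III) = 23·84/(10 + 0.13·84) = 1932/(523/25) = 48300/523 ≈ 92.352
S = 1000/(48300/523) − 10 = 400/483 in ≈ 0.828 in
Ia = 0.2S: 0.2·0.828 = 0.166 in (exactly 80/483)
Excess rainfall: 6.030 − 0.166 = 5.864 in; P > Ia so Q > 0
Q: (283249/48300)² ÷ (323249/48300) = 80229996001/15612926700 in (≈ 5.139 in)

Q = 80229996001/15612926700 in ≈ 5.139 in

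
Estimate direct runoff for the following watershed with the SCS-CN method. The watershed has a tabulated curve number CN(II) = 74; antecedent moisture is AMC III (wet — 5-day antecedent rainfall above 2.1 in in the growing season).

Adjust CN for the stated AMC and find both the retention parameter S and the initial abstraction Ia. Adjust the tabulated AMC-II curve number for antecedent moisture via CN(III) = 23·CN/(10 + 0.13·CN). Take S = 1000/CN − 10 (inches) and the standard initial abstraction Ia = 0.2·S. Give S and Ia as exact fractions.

CN(III) from CN(II)=74: (23·74)/(10 + 0.13·74) = 85100/981 ≈ 86.748
Max retention: S = 1000/(85100/981) − 10 = 1300/851 in (≈ 1.528 in)
Ia = 0.2·(1300/851) = 260/851 in ≈ 0.306 in

S = 1300/851 in ≈ 1.528 in; Ia = 260/851 in ≈ 0.306 in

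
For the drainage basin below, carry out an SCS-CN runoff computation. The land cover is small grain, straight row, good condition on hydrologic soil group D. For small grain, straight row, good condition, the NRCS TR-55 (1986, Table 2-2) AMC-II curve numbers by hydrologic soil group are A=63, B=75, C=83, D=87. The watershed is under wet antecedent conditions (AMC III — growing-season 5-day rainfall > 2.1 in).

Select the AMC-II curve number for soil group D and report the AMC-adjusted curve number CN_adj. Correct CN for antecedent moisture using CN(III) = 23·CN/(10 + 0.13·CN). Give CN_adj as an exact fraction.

NRCS table: small grain, straight row, good condition, soil group D → CN(II) = 87
CN(III) from CN(II)=87: (23·87)/(10 + 0.13·87) = 200100/2131 ≈ 93.900

CN_adj = 200100/2131 ≈ 93.900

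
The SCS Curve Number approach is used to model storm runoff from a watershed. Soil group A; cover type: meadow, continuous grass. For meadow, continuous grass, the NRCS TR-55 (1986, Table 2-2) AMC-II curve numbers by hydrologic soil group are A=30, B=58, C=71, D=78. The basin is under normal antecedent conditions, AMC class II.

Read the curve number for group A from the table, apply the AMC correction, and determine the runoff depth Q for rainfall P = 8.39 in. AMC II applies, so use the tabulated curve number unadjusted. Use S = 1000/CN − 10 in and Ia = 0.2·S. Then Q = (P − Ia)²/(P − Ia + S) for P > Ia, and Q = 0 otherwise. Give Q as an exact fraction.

Q = 1247689/2435100 in ≈ 0.512 in

NRCS table: meadow, continuous grass, soil group A → CN(II) = 30
AMC II — tabulated CN = 30 applies directly.
S = 1000/30 − 10 = 70/3 in ≈ 23.333 in
Initial abstraction Ia = S/5 = (70/3)/5 = 14/3 ≈ 4.667 in
Excess rainfall: 8.390 − 4.667 = 3.723 in; P > Ia so Q > 0
Q: (1117/300)² ÷ (8117/300) = 1247689/2435100 in (≈ 0.512 in)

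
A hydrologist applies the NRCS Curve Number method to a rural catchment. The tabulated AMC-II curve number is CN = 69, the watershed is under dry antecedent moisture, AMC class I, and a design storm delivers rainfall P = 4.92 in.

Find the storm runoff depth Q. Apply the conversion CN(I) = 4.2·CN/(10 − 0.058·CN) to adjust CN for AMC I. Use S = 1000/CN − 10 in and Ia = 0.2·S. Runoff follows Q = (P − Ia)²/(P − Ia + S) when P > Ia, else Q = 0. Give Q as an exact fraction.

CN(I) from CN(II)=69: (4.2·69)/(10 − 0.058·69) = 144900/2999 ≈ 48.316
Max retention: S = 1000/(144900/2999) − 10 = 15500/1449 in (≈ 10.697 in)
Ia = 0.2·(15500/1449) = 3100/1449 in ≈ 2.139 in
Since P=4.920 > Ia=2.139: effective rainfall P−Ia = 100727/36225 in
Runoff Q = (P−Ia)²/(P−Ia+S) = (2.781)²/(2.781+10.697) = 10145928529/17686023075 ≈ 0.574 in

Q = 10145928529/17686023075 in ≈ 0.574 in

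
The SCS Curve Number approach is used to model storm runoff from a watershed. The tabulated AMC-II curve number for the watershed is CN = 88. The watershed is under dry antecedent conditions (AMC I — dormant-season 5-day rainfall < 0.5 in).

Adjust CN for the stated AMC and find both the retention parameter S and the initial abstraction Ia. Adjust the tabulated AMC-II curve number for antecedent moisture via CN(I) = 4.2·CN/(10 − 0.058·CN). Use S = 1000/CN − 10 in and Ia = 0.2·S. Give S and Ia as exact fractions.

S = 250/77 in ≈ 3.247 in; Ia = 50/77 in ≈ 0.649 in

Dry (AMC I): CN(I) = 4.2·88/(10 − 0.058·88) = (1848/5)/(612/125) = 3850/51 ≈ 75.490
S = 1000/(3850/51) − 10 = 250/77 in ≈ 3.247 in
Ia = 0.2S: 0.2·3.247 = 0.649 in (exactly 50/77)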